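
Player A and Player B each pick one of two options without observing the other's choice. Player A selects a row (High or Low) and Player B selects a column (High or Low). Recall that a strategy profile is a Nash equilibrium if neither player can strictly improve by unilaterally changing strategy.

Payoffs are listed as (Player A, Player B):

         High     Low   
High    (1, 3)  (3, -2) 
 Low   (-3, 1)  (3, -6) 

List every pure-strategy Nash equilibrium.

(High, High)

(High, High): Player A gets 1 ≥ -3 from Low, and Player B gets 3 ≥ -2 from Low — Nash equilibrium.
(High, Low): Player B prefers High (3 > -2) — not an equilibrium.
(Low, High): Player A prefers High (1 > -3) — not an equilibrium.
(Low, Low): Player B prefers High (1 > -6) — not an equilibrium.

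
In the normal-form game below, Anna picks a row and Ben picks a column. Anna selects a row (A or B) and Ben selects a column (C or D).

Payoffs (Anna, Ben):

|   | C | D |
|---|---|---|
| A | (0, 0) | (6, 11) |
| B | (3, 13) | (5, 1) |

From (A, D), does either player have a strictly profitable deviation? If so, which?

Anna at (A, D) earns 6; deviating to B yields 5 — not better.
Ben earns 11; deviating to C yields 0 — not better.
Neither player can strictly improve; the profile is a Nash equilibrium.

Neither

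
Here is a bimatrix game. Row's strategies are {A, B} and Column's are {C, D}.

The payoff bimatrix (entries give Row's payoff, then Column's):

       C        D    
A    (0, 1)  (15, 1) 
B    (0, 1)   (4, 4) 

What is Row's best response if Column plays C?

Against C, Row earns 0 from A and 0 from B.
So either strategy is a best response.

either — both A and B are best responses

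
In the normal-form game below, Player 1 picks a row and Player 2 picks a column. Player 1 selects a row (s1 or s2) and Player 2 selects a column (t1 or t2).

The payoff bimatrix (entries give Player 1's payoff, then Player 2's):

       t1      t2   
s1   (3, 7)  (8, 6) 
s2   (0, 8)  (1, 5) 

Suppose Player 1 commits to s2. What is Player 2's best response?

t1

Against s2, Player 2 earns 8 from t1 and 5 from t2.
So t1 is the best response.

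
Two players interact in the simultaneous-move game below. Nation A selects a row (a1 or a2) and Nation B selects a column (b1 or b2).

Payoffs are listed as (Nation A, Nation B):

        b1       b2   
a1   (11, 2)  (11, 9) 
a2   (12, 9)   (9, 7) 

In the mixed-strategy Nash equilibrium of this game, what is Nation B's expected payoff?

67/9

First find x, the probability Nation A plays a1, from Nation B's indifference between b1 and b2: 2x + 9(1−x) = 9x + 7(1−x), giving x = 2/9.
Since Nation B is indifferent in equilibrium, Nation B's expected payoff equals the payoff from either column against (2/9, 7/9). Using b1: 2(2/9) + 9(7/9) = 67/9.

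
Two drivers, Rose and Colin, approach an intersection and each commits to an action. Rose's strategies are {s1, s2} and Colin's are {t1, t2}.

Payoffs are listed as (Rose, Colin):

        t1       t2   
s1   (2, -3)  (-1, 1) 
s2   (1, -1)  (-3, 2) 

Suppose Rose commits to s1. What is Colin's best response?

t2

Against s1, Colin earns -3 from t1 and 1 from t2.
So t2 is the best response.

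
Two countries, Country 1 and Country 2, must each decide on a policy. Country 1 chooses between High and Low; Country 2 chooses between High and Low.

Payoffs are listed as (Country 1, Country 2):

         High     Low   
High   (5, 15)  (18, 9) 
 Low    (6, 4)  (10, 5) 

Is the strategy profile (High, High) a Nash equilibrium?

At (High, High), Country 1 earns 5; switching to Low would give 6, so Country 1 would deviate.
Country 2 earns 15; switching to Low would give 9, so Country 2 has no profitable deviation.
Since at least one player can profitably deviate, this is not a Nash equilibrium.

No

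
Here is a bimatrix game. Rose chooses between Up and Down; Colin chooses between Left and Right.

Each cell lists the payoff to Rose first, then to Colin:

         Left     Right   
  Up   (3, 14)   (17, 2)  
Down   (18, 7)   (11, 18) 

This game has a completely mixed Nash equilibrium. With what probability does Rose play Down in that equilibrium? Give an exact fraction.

Let x be the probability that Rose plays Up. In a completely mixed equilibrium, Colin must be indifferent between Left and Right.
Colin's expected payoff from Left is 14x + 7(1−x); from Right it is 2x + 18(1−x).
Setting these equal: 7x + 7 = −16x + 18, so x = 11/23.
Therefore Rose plays Down with probability 1 − 11/23 = 12/23.

12/23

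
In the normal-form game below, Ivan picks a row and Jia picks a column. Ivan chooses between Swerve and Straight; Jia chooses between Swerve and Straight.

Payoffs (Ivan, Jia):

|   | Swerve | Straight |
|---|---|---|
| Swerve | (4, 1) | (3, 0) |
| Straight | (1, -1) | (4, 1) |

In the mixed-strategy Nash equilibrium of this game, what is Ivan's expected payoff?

First find q, the probability Jia plays Swerve, from Ivan's indifference between Swerve and Straight: 4q + 3(1−q) = q + 4(1−q), giving q = 1/4.
Since Ivan is indifferent in equilibrium, Ivan's expected payoff equals the payoff from either row against (1/4, 3/4). Using Swerve: 4(1/4) + 3(3/4) = 13/4.

13/4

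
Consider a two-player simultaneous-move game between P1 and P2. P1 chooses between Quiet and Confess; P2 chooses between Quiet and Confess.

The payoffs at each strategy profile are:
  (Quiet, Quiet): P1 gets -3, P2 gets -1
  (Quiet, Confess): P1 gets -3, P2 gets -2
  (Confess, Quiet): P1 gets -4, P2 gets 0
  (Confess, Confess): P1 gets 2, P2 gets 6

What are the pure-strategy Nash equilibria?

(Quiet, Quiet) and (Confess, Confess)

(Quiet, Quiet): P1 gets -3 ≥ -4 from Confess, and P2 gets -1 ≥ -2 from Confess — Nash equilibrium.
(Quiet, Confess): P1 prefers Confess (2 > -3); P2 prefers Quiet (-1 > -2) — not an equilibrium.
(Confess, Quiet): P1 prefers Quiet (-3 > -4); P2 prefers Confess (6 > 0) — not an equilibrium.
(Confess, Confess): P1 gets 2 ≥ -3 from Quiet, and P2 gets 6 ≥ 0 from Quiet — Nash equilibrium.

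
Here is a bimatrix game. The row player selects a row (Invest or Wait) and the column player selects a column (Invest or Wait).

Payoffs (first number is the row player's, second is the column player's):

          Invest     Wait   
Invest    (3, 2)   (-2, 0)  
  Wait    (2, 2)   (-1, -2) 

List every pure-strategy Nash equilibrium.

(Invest, Invest)

(Invest, Invest): the row player gets 3 ≥ 2 from Wait, and the column player gets 2 ≥ 0 from Wait — Nash equilibrium.
(Invest, Wait): the row player prefers Wait (-1 > -2); the column player prefers Invest (2 > 0) — not an equilibrium.
(Wait, Invest): the row player prefers Invest (3 > 2) — not an equilibrium.
(Wait, Wait): the column player prefers Invest (2 > -2) — not an equilibrium.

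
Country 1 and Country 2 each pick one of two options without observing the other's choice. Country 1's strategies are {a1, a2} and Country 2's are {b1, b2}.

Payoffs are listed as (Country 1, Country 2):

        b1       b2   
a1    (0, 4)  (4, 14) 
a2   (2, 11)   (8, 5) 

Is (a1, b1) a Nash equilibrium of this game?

No

At (a1, b1), Country 1 earns 0; switching to a2 would give 2, so Country 1 would deviate.
Country 2 earns 4; switching to b2 would give 14, so Country 2 would deviate.
Since at least one player can profitably deviate, this is not a Nash equilibrium.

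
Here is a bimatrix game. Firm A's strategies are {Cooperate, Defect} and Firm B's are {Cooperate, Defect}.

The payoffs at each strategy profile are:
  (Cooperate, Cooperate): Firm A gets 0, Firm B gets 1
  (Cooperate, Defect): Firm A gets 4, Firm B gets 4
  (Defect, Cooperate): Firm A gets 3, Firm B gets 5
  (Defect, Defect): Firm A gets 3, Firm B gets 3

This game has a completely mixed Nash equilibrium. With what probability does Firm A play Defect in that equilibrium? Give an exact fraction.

Let r be the probability that Firm A plays Cooperate. In a completely mixed equilibrium, Firm B must be indifferent between Cooperate and Defect.
Firm B's expected payoff from Cooperate is r + 5(1−r); from Defect it is 4r + 3(1−r).
Setting these equal: −4r + 5 = r + 3, so r = 2/5.
Therefore Firm A plays Defect with probability 1 − 2/5 = 3/5.

3/5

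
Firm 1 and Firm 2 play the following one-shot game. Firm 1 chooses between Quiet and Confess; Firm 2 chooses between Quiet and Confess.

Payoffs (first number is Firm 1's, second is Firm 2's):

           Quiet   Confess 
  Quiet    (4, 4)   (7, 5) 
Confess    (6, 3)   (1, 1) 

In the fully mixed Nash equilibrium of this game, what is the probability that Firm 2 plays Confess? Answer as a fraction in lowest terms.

1/4

Let q be the probability that Firm 2 plays Quiet. In a completely mixed equilibrium, Firm 1 must be indifferent between Quiet and Confess.
Firm 1's expected payoff from Quiet is 4q + 7(1−q); from Confess it is 6q + (1−q).
Setting these equal: −3q + 7 = 5q + 1, so q = 3/4.
Therefore Firm 2 plays Confess with probability 1 − 3/4 = 1/4.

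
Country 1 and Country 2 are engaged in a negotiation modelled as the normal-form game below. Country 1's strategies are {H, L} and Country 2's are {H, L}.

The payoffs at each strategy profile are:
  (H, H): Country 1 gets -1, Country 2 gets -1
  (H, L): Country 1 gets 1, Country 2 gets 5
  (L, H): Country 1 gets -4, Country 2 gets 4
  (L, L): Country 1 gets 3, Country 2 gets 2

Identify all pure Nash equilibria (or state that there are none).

(H, H): Country 2 prefers L (5 > -1) — not an equilibrium.
(H, L): Country 1 prefers L (3 > 1) — not an equilibrium.
(L, H): Country 1 prefers H (-1 > -4) — not an equilibrium.
(L, L): Country 2 prefers H (4 > 2) — not an equilibrium.

none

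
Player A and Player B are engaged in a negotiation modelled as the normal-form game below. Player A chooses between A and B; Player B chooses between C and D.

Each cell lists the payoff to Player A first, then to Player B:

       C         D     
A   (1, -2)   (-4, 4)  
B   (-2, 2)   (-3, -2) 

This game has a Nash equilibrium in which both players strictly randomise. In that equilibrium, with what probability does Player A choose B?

3/5

Let r be the probability that Player A plays A. In a completely mixed equilibrium, Player B must be indifferent between C and D.
Player B's expected payoff from C is −2r + 2(1−r); from D it is 4r − 2(1−r).
Setting these equal: −4r + 2 = 6r − 2, so r = 2/5.
Therefore Player A plays B with probability 1 − 2/5 = 3/5.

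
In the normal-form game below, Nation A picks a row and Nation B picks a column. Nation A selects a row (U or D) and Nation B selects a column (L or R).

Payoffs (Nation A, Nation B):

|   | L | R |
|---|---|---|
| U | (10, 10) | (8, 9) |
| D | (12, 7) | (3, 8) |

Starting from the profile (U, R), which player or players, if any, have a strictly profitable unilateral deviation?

Nation B

Nation A at (U, R) earns 8; deviating to D yields 3 — not better.
Nation B earns 9; deviating to L yields 10 — a strict improvement.
Only Nation B has a strictly profitable deviation.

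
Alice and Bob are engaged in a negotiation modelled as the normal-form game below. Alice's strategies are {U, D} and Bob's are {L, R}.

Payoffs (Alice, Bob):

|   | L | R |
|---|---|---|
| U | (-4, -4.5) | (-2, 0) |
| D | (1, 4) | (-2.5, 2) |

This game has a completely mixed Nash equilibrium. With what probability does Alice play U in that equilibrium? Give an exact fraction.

4/13

Let p be the probability that Alice plays U. In a completely mixed equilibrium, Bob must be indifferent between L and R.
Bob's expected payoff from L is −4.5p + 4(1−p); from R it is 2(1−p).
Setting these equal: −8.5p + 4 = −2p + 2, so p = 4/13.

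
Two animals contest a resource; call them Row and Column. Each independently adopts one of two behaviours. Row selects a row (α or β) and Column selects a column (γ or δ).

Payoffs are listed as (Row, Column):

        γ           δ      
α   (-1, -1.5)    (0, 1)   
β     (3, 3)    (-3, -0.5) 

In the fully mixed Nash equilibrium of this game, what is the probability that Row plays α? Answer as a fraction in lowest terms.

7/12

Let x be the probability that Row plays α. In a completely mixed equilibrium, Column must be indifferent between γ and δ.
Column's expected payoff from γ is −1.5x + 3(1−x); from δ it is x − 0.5(1−x).
Setting these equal: −4.5x + 3 = 1.5x − 0.5, so x = 7/12.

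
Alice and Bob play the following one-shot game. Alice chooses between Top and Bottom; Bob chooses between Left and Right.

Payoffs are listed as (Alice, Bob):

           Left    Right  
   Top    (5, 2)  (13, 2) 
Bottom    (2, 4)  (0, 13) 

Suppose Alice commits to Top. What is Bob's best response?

Against Top, Bob earns 2 from Left and 2 from Right.
So either strategy is a best response.

either — both Left and Right are best responses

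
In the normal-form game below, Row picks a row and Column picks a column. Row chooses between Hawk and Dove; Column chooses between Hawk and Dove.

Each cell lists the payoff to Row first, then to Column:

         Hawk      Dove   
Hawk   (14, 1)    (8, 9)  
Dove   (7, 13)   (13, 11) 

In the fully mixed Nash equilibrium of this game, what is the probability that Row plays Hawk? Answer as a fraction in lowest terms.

1/5

Let r be the probability that Row plays Hawk. In a completely mixed equilibrium, Column must be indifferent between Hawk and Dove.
Column's expected payoff from Hawk is r + 13(1−r); from Dove it is 9r + 11(1−r).
Setting these equal: −12r + 13 = −2r + 11, so r = 1/5.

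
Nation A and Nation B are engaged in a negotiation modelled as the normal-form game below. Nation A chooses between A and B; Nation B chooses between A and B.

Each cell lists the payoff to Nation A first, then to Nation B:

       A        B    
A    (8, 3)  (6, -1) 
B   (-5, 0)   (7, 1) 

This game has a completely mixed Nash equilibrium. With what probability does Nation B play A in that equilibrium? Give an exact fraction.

1/14

Let q be the probability that Nation B plays A. In a completely mixed equilibrium, Nation A must be indifferent between A and B.
Nation A's expected payoff from A is 8q + 6(1−q); from B it is −5q + 7(1−q).
Setting these equal: 2q + 6 = −12q + 7, so q = 1/14.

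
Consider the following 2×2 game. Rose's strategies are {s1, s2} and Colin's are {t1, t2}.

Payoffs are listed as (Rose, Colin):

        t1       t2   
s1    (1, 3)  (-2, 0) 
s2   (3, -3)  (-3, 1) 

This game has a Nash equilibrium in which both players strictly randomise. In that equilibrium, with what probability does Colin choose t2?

Let y be the probability that Colin plays t1. In a completely mixed equilibrium, Rose must be indifferent between s1 and s2.
Rose's expected payoff from s1 is y − 2(1−y); from s2 it is 3y − 3(1−y).
Setting these equal: 3y − 2 = 6y − 3, so y = 1/3.
Therefore Colin plays t2 with probability 1 − 1/3 = 2/3.

2/3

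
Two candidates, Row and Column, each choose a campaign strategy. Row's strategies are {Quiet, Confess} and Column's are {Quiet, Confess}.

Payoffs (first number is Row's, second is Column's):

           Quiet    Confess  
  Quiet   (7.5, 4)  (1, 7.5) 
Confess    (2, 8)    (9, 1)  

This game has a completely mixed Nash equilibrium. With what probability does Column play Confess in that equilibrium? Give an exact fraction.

Let y be the probability that Column plays Quiet. In a completely mixed equilibrium, Row must be indifferent between Quiet and Confess.
Row's expected payoff from Quiet is 7.5y + (1−y); from Confess it is 2y + 9(1−y).
Setting these equal: 6.5y + 1 = −7y + 9, so y = 16/27.
Therefore Column plays Confess with probability 1 − 16/27 = 11/27.

11/27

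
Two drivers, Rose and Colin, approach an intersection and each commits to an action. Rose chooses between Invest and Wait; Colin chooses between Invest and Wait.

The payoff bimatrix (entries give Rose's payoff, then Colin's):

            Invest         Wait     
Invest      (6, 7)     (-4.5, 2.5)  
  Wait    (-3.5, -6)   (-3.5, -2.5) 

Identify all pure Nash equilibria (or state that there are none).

(Invest, Invest): Rose gets 6 ≥ -3.5 from Wait, and Colin gets 7 ≥ 2.5 from Wait — Nash equilibrium.
(Invest, Wait): Rose prefers Wait (-3.5 > -4.5); Colin prefers Invest (7 > 2.5) — not an equilibrium.
(Wait, Invest): Rose prefers Invest (6 > -3.5); Colin prefers Wait (-2.5 > -6) — not an equilibrium.
(Wait, Wait): Rose gets -3.5 ≥ -4.5 from Invest, and Colin gets -2.5 ≥ -6 from Invest — Nash equilibrium.

(Invest, Invest) and (Wait, Wait)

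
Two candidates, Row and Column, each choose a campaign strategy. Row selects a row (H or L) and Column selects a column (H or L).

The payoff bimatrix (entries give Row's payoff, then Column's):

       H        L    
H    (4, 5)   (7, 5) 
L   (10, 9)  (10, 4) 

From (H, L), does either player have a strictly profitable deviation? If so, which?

Row

Row at (H, L) earns 7; deviating to L yields 10 — a strict improvement.
Column earns 5; deviating to H yields 5 — not better.
Only Row has a strictly profitable deviation.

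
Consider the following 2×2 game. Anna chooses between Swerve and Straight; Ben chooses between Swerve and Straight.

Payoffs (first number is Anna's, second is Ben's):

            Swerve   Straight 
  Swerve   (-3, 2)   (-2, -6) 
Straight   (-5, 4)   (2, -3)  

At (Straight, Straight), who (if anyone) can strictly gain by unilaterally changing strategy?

Ben

Anna at (Straight, Straight) earns 2; deviating to Swerve yields -2 — not better.
Ben earns -3; deviating to Swerve yields 4 — a strict improvement.
Only Ben has a strictly profitable deviation.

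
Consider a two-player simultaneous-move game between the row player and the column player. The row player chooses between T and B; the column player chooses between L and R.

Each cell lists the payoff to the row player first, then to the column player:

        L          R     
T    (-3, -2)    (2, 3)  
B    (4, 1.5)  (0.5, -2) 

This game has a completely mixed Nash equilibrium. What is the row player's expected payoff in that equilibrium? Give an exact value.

19/17

First find q, the probability the column player plays L, from the row player's indifference between T and B: −3q + 2(1−q) = 4q + 0.5(1−q), giving q = 3/17.
Since the row player is indifferent in equilibrium, the row player's expected payoff equals the payoff from either row against (3/17, 14/17). Using T: −3(3/17) + 2(14/17) = 19/17.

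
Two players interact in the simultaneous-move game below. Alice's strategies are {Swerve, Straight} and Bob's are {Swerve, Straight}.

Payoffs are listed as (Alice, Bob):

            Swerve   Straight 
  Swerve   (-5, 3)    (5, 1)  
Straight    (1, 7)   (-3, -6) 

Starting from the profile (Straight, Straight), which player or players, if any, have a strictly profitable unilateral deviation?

Both

Alice at (Straight, Straight) earns -3; deviating to Swerve yields 5 — a strict improvement.
Bob earns -6; deviating to Swerve yields 7 — a strict improvement.
Both Alice and Bob have strictly profitable deviations.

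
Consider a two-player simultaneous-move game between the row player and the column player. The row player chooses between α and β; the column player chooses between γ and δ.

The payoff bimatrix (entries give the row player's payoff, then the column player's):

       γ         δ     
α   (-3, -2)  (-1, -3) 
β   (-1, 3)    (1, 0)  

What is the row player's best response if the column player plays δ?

β

Against δ, the row player earns -1 from α and 1 from β.
So β is the best response.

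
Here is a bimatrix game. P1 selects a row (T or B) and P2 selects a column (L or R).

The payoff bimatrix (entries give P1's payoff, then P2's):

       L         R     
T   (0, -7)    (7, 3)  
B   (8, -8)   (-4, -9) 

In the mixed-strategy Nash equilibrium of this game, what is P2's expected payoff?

-87/11

First find p, the probability P1 plays T, from P2's indifference between L and R: −7p − 8(1−p) = 3p − 9(1−p), giving p = 1/11.
Since P2 is indifferent in equilibrium, P2's expected payoff equals the payoff from either column against (1/11, 10/11). Using L: −7(1/11) − 8(10/11) = -87/11.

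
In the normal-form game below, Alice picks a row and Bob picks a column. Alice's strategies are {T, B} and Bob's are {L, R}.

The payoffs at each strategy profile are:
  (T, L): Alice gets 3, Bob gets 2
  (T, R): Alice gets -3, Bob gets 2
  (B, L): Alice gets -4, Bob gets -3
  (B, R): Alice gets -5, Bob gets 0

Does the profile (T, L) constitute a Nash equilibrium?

Yes

At (T, L), Alice earns 3; switching to B would give -4, so Alice has no profitable deviation.
Bob earns 2; switching to R would give 2, so Bob has no profitable deviation.
Neither player can gain by a unilateral deviation, so this profile is a Nash equilibrium.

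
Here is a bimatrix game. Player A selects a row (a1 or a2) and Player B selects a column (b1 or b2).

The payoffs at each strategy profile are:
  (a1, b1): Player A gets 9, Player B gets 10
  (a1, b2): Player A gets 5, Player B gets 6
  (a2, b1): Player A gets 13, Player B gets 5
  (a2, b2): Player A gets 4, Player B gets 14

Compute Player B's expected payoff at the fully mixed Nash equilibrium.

First find x, the probability Player A plays a1, from Player B's indifference between b1 and b2: 10x + 5(1−x) = 6x + 14(1−x), giving x = 9/13.
Since Player B is indifferent in equilibrium, Player B's expected payoff equals the payoff from either column against (9/13, 4/13). Using b1: 10(9/13) + 5(4/13) = 110/13.

110/13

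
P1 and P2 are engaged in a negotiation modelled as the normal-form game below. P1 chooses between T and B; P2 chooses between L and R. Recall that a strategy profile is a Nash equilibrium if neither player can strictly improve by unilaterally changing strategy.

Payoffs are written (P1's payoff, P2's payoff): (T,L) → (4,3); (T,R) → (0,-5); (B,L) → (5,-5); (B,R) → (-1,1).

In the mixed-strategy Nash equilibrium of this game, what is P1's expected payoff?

First find q, the probability P2 plays L, from P1's indifference between T and B: 4q = 5q − (1−q), giving q = 1/2.
Since P1 is indifferent in equilibrium, P1's expected payoff equals the payoff from either row against (1/2, 1/2). Using T: 4(1/2) = 2.

2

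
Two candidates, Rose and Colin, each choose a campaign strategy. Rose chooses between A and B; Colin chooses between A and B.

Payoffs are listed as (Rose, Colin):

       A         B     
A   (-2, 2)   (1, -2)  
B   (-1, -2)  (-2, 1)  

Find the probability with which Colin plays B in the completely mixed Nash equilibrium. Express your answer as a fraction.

1/4

Let y be the probability that Colin plays A. In a completely mixed equilibrium, Rose must be indifferent between A and B.
Rose's expected payoff from A is −2y + (1−y); from B it is −y − 2(1−y).
Setting these equal: −3y + 1 = y − 2, so y = 3/4.
Therefore Colin plays B with probability 1 − 3/4 = 1/4.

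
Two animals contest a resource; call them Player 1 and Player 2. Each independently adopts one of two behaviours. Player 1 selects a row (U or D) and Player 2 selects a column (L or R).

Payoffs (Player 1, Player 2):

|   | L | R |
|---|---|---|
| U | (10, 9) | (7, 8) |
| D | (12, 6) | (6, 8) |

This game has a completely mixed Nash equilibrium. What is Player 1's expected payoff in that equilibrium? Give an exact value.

First find q, the probability Player 2 plays L, from Player 1's indifference between U and D: 10q + 7(1−q) = 12q + 6(1−q), giving q = 1/3.
Since Player 1 is indifferent in equilibrium, Player 1's expected payoff equals the payoff from either row against (1/3, 2/3). Using U: 10(1/3) + 7(2/3) = 8.

8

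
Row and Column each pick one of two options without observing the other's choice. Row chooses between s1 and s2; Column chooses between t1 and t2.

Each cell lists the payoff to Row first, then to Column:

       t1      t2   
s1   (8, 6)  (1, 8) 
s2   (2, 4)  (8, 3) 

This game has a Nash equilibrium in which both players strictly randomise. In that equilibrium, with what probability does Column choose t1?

7/13

Let c be the probability that Column plays t1. In a completely mixed equilibrium, Row must be indifferent between s1 and s2.
Row's expected payoff from s1 is 8c + (1−c); from s2 it is 2c + 8(1−c).
Setting these equal: 7c + 1 = −6c + 8, so c = 7/13.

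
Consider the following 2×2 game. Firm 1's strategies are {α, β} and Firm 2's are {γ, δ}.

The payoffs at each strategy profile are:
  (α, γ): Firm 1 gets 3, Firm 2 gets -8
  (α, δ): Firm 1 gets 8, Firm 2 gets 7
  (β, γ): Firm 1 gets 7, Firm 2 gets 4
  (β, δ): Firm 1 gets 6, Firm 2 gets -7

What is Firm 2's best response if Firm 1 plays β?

γ

Against β, Firm 2 earns 4 from γ and -7 from δ.
So γ is the best response.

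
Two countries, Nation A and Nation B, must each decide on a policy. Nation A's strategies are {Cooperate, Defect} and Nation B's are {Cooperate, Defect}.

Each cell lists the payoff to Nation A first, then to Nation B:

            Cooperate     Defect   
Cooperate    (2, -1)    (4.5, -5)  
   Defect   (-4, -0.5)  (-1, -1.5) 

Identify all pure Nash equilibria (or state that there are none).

(Cooperate, Cooperate): Nation A gets 2 ≥ -4 from Defect, and Nation B gets -1 ≥ -5 from Defect — Nash equilibrium.
(Cooperate, Defect): Nation B prefers Cooperate (-1 > -5) — not an equilibrium.
(Defect, Cooperate): Nation A prefers Cooperate (2 > -4) — not an equilibrium.
(Defect, Defect): Nation A prefers Cooperate (4.5 > -1); Nation B prefers Cooperate (-0.5 > -1.5) — not an equilibrium.

(Cooperate, Cooperate)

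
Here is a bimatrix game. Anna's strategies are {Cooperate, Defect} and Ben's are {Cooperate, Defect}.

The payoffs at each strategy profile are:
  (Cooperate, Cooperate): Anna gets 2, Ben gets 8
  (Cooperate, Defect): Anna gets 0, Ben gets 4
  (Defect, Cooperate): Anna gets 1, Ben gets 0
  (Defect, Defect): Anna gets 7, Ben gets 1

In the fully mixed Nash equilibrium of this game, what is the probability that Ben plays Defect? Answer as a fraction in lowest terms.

1/8

Let y be the probability that Ben plays Cooperate. In a completely mixed equilibrium, Anna must be indifferent between Cooperate and Defect.
Anna's expected payoff from Cooperate is 2y; from Defect it is y + 7(1−y).
Setting these equal: 2y = −6y + 7, so y = 7/8.
Therefore Ben plays Defect with probability 1 − 7/8 = 1/8.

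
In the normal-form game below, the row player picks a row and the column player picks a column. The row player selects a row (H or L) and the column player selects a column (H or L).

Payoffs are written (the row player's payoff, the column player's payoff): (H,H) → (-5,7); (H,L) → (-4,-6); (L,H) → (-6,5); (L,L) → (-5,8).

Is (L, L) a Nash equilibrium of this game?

No

At (L, L), the row player earns -5; switching to H would give -4, so the row player would deviate.
The column player earns 8; switching to H would give 5, so the column player has no profitable deviation.
Since at least one player can profitably deviate, this is not a Nash equilibrium.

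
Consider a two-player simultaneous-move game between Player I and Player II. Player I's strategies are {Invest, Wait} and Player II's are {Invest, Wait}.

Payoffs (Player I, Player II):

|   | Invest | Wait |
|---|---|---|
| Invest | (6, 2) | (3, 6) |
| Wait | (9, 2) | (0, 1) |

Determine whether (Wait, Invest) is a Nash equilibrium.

At (Wait, Invest), Player I earns 9; switching to Invest would give 6, so Player I has no profitable deviation.
Player II earns 2; switching to Wait would give 1, so Player II has no profitable deviation.
Neither player can gain by a unilateral deviation, so this profile is a Nash equilibrium.

Yes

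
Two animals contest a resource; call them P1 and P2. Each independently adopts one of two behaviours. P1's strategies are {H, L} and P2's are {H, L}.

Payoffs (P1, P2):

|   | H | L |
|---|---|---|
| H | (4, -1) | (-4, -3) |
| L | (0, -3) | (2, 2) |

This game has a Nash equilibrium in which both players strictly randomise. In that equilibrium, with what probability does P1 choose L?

Let r be the probability that P1 plays H. In a completely mixed equilibrium, P2 must be indifferent between H and L.
P2's expected payoff from H is −r − 3(1−r); from L it is −3r + 2(1−r).
Setting these equal: 2r − 3 = −5r + 2, so r = 5/7.
Therefore P1 plays L with probability 1 − 5/7 = 2/7.

2/7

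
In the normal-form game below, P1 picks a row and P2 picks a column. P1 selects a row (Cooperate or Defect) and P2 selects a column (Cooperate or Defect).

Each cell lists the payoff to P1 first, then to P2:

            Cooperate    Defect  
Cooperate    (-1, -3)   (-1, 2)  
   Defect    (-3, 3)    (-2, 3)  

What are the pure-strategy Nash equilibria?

(Cooperate, Defect)

(Cooperate, Cooperate): P2 prefers Defect (2 > -3) — not an equilibrium.
(Cooperate, Defect): P1 gets -1 ≥ -2 from Defect, and P2 gets 2 ≥ -3 from Cooperate — Nash equilibrium.
(Defect, Cooperate): P1 prefers Cooperate (-1 > -3) — not an equilibrium.
(Defect, Defect): P1 prefers Cooperate (-1 > -2) — not an equilibrium.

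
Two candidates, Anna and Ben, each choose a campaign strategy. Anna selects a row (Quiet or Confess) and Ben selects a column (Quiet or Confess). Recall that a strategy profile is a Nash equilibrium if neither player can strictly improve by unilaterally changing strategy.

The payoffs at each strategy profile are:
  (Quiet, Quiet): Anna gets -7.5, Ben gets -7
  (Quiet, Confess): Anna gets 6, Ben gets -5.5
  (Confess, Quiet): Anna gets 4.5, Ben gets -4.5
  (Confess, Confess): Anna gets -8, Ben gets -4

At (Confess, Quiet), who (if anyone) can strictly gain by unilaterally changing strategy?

Ben

Anna at (Confess, Quiet) earns 4.5; deviating to Quiet yields -7.5 — not better.
Ben earns -4.5; deviating to Confess yields -4 — a strict improvement.
Only Ben has a strictly profitable deviation.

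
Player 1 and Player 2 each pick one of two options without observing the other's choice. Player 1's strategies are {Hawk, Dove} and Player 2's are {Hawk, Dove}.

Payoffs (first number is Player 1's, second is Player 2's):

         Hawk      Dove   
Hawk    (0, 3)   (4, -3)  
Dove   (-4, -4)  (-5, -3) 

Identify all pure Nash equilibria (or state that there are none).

(Hawk, Hawk): Player 1 gets 0 ≥ -4 from Dove, and Player 2 gets 3 ≥ -3 from Dove — Nash equilibrium.
(Hawk, Dove): Player 2 prefers Hawk (3 > -3) — not an equilibrium.
(Dove, Hawk): Player 1 prefers Hawk (0 > -4); Player 2 prefers Dove (-3 > -4) — not an equilibrium.
(Dove, Dove): Player 1 prefers Hawk (4 > -5) — not an equilibrium.

(Hawk, Hawk)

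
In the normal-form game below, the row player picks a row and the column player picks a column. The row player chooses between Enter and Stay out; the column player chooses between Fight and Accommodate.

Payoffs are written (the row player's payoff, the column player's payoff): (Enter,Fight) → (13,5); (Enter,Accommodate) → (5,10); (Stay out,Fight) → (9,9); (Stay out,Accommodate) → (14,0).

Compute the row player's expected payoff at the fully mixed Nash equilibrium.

First find y, the probability the column player plays Fight, from the row player's indifference between Enter and Stay out: 13y + 5(1−y) = 9y + 14(1−y), giving y = 9/13.
Since the row player is indifferent in equilibrium, the row player's expected payoff equals the payoff from either row against (9/13, 4/13). Using Enter: 13(9/13) + 5(4/13) = 137/13.

137/13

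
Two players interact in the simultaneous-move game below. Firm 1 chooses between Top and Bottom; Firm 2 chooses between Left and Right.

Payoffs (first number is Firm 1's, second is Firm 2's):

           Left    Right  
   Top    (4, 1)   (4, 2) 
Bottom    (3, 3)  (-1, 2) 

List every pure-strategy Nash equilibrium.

(Top, Right)

(Top, Left): Firm 2 prefers Right (2 > 1) — not an equilibrium.
(Top, Right): Firm 1 gets 4 ≥ -1 from Bottom, and Firm 2 gets 2 ≥ 1 from Left — Nash equilibrium.
(Bottom, Left): Firm 1 prefers Top (4 > 3) — not an equilibrium.
(Bottom, Right): Firm 1 prefers Top (4 > -1); Firm 2 prefers Left (3 > 2) — not an equilibrium.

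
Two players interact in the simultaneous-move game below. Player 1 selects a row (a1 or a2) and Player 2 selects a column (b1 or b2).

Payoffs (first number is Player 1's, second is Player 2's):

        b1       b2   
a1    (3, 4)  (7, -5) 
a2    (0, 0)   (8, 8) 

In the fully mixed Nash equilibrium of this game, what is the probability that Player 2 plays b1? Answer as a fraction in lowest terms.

Let q be the probability that Player 2 plays b1. In a completely mixed equilibrium, Player 1 must be indifferent between a1 and a2.
Player 1's expected payoff from a1 is 3q + 7(1−q); from a2 it is 8(1−q).
Setting these equal: −4q + 7 = −8q + 8, so q = 1/4.

1/4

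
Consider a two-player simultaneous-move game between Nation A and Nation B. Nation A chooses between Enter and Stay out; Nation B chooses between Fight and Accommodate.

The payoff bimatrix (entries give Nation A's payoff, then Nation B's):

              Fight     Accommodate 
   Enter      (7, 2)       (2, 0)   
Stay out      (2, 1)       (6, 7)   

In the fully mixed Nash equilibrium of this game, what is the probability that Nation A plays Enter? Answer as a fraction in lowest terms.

Let r be the probability that Nation A plays Enter. In a completely mixed equilibrium, Nation B must be indifferent between Fight and Accommodate.
Nation B's expected payoff from Fight is 2r + (1−r); from Accommodate it is 7(1−r).
Setting these equal: r + 1 = −7r + 7, so r = 3/4.

3/4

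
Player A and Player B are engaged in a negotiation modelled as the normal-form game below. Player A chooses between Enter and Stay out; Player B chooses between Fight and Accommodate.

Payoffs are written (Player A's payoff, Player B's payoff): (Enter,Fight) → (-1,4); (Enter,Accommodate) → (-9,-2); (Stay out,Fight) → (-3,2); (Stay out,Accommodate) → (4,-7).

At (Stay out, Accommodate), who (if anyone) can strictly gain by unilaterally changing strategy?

Player B

Player A at (Stay out, Accommodate) earns 4; deviating to Enter yields -9 — not better.
Player B earns -7; deviating to Fight yields 2 — a strict improvement.
Only Player B has a strictly profitable deviation.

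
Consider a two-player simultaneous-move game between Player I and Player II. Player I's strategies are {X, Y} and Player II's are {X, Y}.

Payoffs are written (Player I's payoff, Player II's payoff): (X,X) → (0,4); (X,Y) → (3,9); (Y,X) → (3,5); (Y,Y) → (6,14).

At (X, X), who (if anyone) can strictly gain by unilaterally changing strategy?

Player I at (X, X) earns 0; deviating to Y yields 3 — a strict improvement.
Player II earns 4; deviating to Y yields 9 — a strict improvement.
Both Player I and Player II have strictly profitable deviations.

Both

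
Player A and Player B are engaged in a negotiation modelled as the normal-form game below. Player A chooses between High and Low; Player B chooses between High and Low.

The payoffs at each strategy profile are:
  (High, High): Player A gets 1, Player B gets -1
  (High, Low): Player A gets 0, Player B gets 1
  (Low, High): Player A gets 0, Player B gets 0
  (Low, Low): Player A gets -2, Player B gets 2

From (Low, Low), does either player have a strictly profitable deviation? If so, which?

Player A

Player A at (Low, Low) earns -2; deviating to High yields 0 — a strict improvement.
Player B earns 2; deviating to High yields 0 — not better.
Only Player A has a strictly profitable deviation.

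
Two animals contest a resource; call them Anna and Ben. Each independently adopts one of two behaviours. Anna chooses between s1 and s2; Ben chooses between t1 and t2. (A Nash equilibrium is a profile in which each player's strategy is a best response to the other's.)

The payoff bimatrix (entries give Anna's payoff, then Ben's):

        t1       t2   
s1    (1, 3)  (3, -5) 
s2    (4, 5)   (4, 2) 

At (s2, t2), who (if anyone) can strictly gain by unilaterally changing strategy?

Ben

Anna at (s2, t2) earns 4; deviating to s1 yields 3 — not better.
Ben earns 2; deviating to t1 yields 5 — a strict improvement.
Only Ben has a strictly profitable deviation.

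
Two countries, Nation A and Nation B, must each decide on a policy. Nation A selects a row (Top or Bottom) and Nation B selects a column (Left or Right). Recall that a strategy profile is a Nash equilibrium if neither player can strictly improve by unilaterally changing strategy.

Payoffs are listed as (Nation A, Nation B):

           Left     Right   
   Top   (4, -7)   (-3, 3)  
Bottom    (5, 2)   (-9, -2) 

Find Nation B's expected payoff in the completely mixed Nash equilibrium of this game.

First find p, the probability Nation A plays Top, from Nation B's indifference between Left and Right: −7p + 2(1−p) = 3p − 2(1−p), giving p = 2/7.
Since Nation B is indifferent in equilibrium, Nation B's expected payoff equals the payoff from either column against (2/7, 5/7). Using Left: −7(2/7) + 2(5/7) = -4/7.

-4/7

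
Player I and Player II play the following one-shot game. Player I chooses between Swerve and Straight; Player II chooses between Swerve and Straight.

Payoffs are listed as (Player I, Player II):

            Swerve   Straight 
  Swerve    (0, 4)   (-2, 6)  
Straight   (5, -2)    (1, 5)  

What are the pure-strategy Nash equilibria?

(Straight, Straight)

(Swerve, Swerve): Player I prefers Straight (5 > 0); Player II prefers Straight (6 > 4) — not an equilibrium.
(Swerve, Straight): Player I prefers Straight (1 > -2) — not an equilibrium.
(Straight, Swerve): Player II prefers Straight (5 > -2) — not an equilibrium.
(Straight, Straight): Player I gets 1 ≥ -2 from Swerve, and Player II gets 5 ≥ -2 from Swerve — Nash equilibrium.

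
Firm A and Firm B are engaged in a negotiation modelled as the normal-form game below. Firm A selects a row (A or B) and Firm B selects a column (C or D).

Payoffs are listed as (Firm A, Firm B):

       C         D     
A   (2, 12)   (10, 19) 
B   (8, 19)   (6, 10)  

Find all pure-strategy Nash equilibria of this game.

(A, C): Firm A prefers B (8 > 2); Firm B prefers D (19 > 12) — not an equilibrium.
(A, D): Firm A gets 10 ≥ 6 from B, and Firm B gets 19 ≥ 12 from C — Nash equilibrium.
(B, C): Firm A gets 8 ≥ 2 from A, and Firm B gets 19 ≥ 10 from D — Nash equilibrium.
(B, D): Firm A prefers A (10 > 6); Firm B prefers C (19 > 10) — not an equilibrium.

(A, D) and (B, C)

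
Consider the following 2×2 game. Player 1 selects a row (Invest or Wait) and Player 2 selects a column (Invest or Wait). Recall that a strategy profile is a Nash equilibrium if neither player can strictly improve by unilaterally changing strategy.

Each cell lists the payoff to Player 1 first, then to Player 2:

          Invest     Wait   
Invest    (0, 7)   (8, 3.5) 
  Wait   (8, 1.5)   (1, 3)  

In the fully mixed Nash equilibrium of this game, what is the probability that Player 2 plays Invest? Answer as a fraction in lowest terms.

7/15

Let c be the probability that Player 2 plays Invest. In a completely mixed equilibrium, Player 1 must be indifferent between Invest and Wait.
Player 1's expected payoff from Invest is 8(1−c); from Wait it is 8c + (1−c).
Setting these equal: −8c + 8 = 7c + 1, so c = 7/15.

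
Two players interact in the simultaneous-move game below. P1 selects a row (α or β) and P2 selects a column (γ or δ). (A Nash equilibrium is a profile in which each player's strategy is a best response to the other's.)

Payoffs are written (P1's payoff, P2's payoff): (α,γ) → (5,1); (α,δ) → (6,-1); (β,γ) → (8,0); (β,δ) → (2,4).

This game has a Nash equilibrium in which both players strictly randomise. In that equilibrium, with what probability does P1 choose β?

1/3

Let p be the probability that P1 plays α. In a completely mixed equilibrium, P2 must be indifferent between γ and δ.
P2's expected payoff from γ is p; from δ it is −p + 4(1−p).
Setting these equal: p = −5p + 4, so p = 2/3.
Therefore P1 plays β with probability 1 − 2/3 = 1/3.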